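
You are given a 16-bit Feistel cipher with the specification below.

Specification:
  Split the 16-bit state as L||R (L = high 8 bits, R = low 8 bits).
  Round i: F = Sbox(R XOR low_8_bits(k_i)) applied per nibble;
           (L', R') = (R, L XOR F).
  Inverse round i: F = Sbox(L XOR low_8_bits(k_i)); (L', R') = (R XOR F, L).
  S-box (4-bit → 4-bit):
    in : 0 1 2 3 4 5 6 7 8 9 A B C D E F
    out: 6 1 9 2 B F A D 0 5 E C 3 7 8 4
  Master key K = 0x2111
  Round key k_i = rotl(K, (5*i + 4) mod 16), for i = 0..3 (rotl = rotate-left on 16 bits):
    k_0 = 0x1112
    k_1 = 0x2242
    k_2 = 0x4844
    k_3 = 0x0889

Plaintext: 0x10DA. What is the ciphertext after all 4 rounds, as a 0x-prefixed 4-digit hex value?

0x0D78

s_0 = plaintext = 0x10DA
s_1 = Round(s_0, k_0) = 0xDA20
s_2 = Round(s_1, k_1) = 0x2073
s_3 = Round(s_2, k_2) = 0x730D
s_4 = Round(s_3, k_3) = 0x0D78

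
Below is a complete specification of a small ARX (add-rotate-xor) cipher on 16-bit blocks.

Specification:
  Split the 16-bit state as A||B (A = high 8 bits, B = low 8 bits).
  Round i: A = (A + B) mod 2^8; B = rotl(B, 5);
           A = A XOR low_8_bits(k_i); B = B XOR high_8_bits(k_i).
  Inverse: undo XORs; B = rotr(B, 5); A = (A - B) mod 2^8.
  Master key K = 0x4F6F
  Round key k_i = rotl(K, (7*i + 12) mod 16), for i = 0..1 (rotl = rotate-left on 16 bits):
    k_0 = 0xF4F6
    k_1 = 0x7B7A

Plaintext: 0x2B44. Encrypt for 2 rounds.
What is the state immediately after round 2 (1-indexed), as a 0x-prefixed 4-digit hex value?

0x6FF4

s_0 = plaintext = 0x2B44
s_1 = Round(s_0, k_0) = 0x997C
s_2 = Round(s_1, k_1) = 0x6FF4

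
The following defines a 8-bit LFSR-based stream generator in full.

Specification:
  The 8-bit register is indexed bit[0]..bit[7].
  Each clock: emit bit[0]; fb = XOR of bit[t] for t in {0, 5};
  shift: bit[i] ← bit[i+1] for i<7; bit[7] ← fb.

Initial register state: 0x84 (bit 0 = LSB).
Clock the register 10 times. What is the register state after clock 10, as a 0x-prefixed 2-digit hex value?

reg_0 = 0x84
clock 1: out=0, reg = 0x42
clock 2: out=0, reg = 0x21
clock 3: out=1, reg = 0x10
clock 4: out=0, reg = 0x08
clock 5: out=0, reg = 0x04
clock 6: out=0, reg = 0x02
clock 7: out=0, reg = 0x01
clock 8: out=1, reg = 0x80
clock 9: out=0, reg = 0x40
clock 10: out=0, reg = 0x20

0x20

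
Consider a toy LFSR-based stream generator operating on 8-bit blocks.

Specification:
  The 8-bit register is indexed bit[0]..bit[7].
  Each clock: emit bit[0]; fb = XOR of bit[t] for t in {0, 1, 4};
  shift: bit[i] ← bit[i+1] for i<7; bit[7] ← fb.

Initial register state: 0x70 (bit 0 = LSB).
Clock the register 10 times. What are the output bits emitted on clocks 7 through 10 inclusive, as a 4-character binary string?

1011

reg_0 = 0x70
clock 1: out=0, reg = 0xB8
clock 2: out=0, reg = 0xDC
clock 3: out=0, reg = 0xEE
clock 4: out=0, reg = 0xF7
clock 5: out=1, reg = 0xFB
clock 6: out=1, reg = 0xFD
clock 7: out=1, reg = 0x7E
clock 8: out=0, reg = 0x3F
clock 9: out=1, reg = 0x9F
clock 10: out=1, reg = 0xCF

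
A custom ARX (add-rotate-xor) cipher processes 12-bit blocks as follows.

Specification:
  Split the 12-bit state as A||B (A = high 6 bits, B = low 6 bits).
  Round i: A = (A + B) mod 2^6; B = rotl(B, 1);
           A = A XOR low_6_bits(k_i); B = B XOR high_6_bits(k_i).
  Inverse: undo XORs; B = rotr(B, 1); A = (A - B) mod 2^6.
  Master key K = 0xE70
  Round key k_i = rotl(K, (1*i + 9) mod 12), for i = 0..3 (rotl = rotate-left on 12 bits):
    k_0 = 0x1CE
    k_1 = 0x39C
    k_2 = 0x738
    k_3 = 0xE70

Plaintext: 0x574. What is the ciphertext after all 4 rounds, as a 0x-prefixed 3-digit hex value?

0x38C

s_0 = plaintext = 0x574
s_1 = Round(s_0, k_0) = 0x1EE
s_2 = Round(s_1, k_1) = 0xA53
s_3 = Round(s_2, k_2) = 0x13A
s_4 = Round(s_3, k_3) = 0x38C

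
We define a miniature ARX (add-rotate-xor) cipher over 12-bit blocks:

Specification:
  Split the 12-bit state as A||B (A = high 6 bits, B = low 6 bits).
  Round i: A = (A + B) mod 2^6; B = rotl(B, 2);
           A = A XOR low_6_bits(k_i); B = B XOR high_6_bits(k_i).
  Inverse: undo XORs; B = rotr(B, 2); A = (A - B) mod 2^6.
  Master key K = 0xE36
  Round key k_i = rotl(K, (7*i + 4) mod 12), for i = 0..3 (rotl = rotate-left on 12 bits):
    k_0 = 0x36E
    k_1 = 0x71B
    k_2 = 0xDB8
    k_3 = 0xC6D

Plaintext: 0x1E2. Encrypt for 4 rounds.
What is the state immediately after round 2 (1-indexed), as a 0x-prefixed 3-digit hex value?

s_0 = plaintext = 0x1E2
s_1 = Round(s_0, k_0) = 0x1C7
s_2 = Round(s_1, k_1) = 0x540
s_3 = Round(s_2, k_2) = 0xB76
s_4 = Round(s_3, k_3) = 0x3AA

0x540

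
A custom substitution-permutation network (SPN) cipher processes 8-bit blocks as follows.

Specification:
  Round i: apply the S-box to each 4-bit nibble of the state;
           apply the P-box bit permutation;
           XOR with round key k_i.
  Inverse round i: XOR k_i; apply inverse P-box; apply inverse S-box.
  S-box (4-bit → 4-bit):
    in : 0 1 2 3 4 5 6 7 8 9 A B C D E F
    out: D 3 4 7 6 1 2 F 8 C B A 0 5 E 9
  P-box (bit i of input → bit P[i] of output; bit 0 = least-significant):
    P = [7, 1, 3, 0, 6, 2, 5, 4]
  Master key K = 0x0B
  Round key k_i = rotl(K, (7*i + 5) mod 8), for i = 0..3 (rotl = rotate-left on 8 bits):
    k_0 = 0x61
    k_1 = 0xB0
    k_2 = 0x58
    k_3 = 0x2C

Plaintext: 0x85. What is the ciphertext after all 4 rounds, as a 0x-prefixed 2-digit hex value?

0x66

s_0 = plaintext = 0x85
s_1 = Round(s_0, k_0) = 0xF1
s_2 = Round(s_1, k_1) = 0x62
s_3 = Round(s_2, k_2) = 0x54
s_4 = Round(s_3, k_3) = 0x66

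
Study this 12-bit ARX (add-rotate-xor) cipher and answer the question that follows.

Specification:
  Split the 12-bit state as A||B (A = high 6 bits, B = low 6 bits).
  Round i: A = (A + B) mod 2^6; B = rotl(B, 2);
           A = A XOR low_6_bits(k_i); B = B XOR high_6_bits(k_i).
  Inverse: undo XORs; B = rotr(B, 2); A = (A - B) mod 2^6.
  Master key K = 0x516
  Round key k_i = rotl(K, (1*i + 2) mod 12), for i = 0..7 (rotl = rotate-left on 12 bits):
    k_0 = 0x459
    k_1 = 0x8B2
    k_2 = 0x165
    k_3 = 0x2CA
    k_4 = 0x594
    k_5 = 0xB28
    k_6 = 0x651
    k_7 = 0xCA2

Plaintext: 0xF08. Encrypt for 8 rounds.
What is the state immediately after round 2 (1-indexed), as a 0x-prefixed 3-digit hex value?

s_0 = plaintext = 0xF08
s_1 = Round(s_0, k_0) = 0x771
s_2 = Round(s_1, k_1) = 0xF25
s_3 = Round(s_2, k_2) = 0x113
s_4 = Round(s_3, k_3) = 0x746
s_5 = Round(s_4, k_4) = 0xDCE
s_6 = Round(s_5, k_5) = 0xB54
s_7 = Round(s_6, k_6) = 0x408
s_8 = Round(s_7, k_7) = 0xE92

0xF25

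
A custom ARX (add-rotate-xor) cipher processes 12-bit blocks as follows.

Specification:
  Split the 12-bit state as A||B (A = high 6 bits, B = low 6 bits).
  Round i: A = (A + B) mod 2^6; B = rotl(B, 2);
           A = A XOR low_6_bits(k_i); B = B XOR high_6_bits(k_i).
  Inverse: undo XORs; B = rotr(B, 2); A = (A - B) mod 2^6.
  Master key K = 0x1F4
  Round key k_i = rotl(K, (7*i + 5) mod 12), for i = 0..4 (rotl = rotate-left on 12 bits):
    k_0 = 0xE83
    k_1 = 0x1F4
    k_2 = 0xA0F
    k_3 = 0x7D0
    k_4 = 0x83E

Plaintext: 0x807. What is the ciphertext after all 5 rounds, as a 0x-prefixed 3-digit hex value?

0xD4A

s_0 = plaintext = 0x807
s_1 = Round(s_0, k_0) = 0x926
s_2 = Round(s_1, k_1) = 0xF9D
s_3 = Round(s_2, k_2) = 0x51D
s_4 = Round(s_3, k_3) = 0x86A
s_5 = Round(s_4, k_4) = 0xD4A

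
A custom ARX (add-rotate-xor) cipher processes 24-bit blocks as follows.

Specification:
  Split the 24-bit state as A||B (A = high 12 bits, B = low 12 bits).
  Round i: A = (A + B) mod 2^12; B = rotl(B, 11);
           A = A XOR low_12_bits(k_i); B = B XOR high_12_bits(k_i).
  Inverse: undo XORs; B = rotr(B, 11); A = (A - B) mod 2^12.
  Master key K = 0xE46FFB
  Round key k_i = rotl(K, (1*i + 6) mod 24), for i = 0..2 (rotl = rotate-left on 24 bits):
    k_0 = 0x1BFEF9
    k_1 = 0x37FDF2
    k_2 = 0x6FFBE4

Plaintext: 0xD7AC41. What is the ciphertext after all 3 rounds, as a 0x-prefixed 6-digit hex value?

0xC270A7

s_0 = plaintext = 0xD7AC41
s_1 = Round(s_0, k_0) = 0x742F9F
s_2 = Round(s_1, k_1) = 0xB13CB0
s_3 = Round(s_2, k_2) = 0xC270A7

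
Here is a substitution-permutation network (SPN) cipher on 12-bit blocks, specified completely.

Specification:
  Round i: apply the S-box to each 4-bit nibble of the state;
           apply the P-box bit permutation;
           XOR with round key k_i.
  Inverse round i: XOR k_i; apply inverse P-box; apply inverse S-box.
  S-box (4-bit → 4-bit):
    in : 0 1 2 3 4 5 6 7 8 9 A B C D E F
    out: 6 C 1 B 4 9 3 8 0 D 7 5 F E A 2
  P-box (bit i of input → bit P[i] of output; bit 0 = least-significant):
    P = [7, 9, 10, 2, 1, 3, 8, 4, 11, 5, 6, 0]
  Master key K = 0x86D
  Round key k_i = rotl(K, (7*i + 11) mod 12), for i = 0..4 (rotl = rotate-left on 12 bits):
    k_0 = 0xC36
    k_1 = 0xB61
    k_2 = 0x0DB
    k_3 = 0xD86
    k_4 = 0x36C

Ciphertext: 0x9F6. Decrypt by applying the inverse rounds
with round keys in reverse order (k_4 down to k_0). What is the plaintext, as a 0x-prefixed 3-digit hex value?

s_0 = ciphertext = 0x9F6
s_1 = InvRound(s_0, k_4) = 0x236
s_2 = InvRound(s_1, k_3) = 0x61A
s_3 = InvRound(s_2, k_2) = 0x18A
s_4 = InvRound(s_3, k_1) = 0xC66
s_5 = InvRound(s_4, k_0) = 0x478

0x478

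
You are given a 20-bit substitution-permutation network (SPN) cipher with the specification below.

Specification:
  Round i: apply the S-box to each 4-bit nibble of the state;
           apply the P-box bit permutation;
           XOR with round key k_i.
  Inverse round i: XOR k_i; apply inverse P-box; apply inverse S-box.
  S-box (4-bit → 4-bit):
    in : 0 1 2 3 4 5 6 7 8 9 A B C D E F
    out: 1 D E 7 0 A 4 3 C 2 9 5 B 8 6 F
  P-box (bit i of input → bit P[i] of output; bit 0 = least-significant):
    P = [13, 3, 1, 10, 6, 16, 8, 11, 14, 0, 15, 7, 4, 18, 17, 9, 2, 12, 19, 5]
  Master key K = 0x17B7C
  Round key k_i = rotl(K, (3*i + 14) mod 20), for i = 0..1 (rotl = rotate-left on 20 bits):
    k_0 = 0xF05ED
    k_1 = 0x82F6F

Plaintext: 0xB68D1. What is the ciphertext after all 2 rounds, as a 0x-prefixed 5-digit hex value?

0x81C5C

s_0 = plaintext = 0xB68D1
s_1 = Round(s_0, k_0) = 0x5A96B
s_2 = Round(s_1, k_1) = 0x81C5C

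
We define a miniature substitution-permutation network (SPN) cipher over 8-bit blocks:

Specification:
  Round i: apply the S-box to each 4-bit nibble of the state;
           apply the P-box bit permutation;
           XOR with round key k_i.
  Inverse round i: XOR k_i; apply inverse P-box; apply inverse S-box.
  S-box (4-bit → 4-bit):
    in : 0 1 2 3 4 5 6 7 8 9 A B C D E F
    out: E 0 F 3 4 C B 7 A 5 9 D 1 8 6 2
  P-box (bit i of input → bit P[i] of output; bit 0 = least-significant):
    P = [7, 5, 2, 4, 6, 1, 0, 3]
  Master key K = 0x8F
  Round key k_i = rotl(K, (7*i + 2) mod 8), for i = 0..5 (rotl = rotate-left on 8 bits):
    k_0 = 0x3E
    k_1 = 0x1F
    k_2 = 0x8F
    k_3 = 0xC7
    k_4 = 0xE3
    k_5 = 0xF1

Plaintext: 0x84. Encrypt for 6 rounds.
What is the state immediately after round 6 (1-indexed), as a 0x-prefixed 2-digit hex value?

0x51

s_0 = plaintext = 0x84
s_1 = Round(s_0, k_0) = 0x30
s_2 = Round(s_1, k_1) = 0x69
s_3 = Round(s_2, k_2) = 0x41
s_4 = Round(s_3, k_3) = 0xC6
s_5 = Round(s_4, k_4) = 0x13
s_6 = Round(s_5, k_5) = 0x51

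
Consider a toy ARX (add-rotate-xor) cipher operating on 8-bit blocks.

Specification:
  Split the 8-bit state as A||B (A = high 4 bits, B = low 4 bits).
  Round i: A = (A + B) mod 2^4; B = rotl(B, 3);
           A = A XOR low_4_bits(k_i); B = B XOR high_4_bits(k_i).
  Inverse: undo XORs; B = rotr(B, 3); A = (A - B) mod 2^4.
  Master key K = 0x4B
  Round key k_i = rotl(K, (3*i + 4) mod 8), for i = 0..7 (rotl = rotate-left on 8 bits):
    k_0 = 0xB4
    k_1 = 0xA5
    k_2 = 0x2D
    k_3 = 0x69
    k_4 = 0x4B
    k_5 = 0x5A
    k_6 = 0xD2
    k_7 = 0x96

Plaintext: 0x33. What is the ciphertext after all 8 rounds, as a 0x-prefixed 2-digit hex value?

0x53

s_0 = plaintext = 0x33
s_1 = Round(s_0, k_0) = 0x22
s_2 = Round(s_1, k_1) = 0x1B
s_3 = Round(s_2, k_2) = 0x1F
s_4 = Round(s_3, k_3) = 0x99
s_5 = Round(s_4, k_4) = 0x98
s_6 = Round(s_5, k_5) = 0xB1
s_7 = Round(s_6, k_6) = 0xE5
s_8 = Round(s_7, k_7) = 0x53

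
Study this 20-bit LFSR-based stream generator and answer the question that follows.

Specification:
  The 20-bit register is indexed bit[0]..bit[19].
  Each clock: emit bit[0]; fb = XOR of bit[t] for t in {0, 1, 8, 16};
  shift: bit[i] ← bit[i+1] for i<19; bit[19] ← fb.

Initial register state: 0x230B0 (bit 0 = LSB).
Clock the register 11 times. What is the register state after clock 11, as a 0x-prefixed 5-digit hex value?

0xAF446

reg_0 = 0x230B0
clock 1: out=0, reg = 0x11858
clock 2: out=0, reg = 0x88C2C
clock 3: out=0, reg = 0x44616
clock 4: out=0, reg = 0xA230B
clock 5: out=1, reg = 0xD1185
clock 6: out=1, reg = 0xE88C2
clock 7: out=0, reg = 0xF4461
clock 8: out=1, reg = 0x7A230
clock 9: out=0, reg = 0xBD118
clock 10: out=0, reg = 0x5E88C
clock 11: out=0, reg = 0xAF446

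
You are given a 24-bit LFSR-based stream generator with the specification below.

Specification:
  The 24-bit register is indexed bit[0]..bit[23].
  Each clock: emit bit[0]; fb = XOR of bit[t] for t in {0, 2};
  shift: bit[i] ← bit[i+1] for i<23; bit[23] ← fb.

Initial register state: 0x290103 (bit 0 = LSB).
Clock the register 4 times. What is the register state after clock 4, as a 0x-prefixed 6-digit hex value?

reg_0 = 0x290103
clock 1: out=1, reg = 0x948081
clock 2: out=1, reg = 0xCA4040
clock 3: out=0, reg = 0x652020
clock 4: out=0, reg = 0x329010

0x329010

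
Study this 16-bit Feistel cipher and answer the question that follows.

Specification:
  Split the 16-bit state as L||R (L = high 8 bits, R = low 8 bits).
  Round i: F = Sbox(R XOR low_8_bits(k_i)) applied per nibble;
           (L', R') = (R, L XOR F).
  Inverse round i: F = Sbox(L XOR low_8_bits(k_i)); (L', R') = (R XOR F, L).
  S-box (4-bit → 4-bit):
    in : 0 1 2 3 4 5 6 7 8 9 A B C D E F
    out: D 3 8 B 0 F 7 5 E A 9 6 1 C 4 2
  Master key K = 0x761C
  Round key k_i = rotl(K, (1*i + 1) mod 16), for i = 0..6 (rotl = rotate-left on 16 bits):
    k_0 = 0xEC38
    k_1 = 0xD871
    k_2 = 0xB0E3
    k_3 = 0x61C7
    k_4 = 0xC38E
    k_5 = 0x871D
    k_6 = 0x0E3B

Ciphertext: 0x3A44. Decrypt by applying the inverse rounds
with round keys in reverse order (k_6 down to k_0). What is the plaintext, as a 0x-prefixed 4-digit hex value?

0x55A8

s_0 = ciphertext = 0x3A44
s_1 = InvRound(s_0, k_6) = 0x973A
s_2 = InvRound(s_1, k_5) = 0xD397
s_3 = InvRound(s_2, k_4) = 0x6BD3
s_4 = InvRound(s_3, k_3) = 0x426B
s_5 = InvRound(s_4, k_2) = 0xF842
s_6 = InvRound(s_5, k_1) = 0xA8F8
s_7 = InvRound(s_6, k_0) = 0x55A8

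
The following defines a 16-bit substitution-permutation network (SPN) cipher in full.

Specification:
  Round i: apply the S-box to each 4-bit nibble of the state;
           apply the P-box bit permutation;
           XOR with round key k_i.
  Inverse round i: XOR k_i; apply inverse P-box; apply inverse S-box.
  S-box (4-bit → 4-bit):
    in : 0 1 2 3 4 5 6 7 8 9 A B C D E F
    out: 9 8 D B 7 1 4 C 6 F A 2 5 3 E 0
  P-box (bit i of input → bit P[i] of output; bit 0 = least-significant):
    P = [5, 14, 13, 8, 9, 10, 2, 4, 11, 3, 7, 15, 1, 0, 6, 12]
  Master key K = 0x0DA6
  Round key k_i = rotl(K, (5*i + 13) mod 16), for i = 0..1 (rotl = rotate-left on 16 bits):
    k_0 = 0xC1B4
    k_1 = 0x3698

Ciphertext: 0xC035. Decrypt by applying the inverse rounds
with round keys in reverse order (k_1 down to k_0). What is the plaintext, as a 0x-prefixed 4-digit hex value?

s_0 = ciphertext = 0xC035
s_1 = InvRound(s_0, k_1) = 0xAE44
s_2 = InvRound(s_1, k_0) = 0x6C39

0x6C39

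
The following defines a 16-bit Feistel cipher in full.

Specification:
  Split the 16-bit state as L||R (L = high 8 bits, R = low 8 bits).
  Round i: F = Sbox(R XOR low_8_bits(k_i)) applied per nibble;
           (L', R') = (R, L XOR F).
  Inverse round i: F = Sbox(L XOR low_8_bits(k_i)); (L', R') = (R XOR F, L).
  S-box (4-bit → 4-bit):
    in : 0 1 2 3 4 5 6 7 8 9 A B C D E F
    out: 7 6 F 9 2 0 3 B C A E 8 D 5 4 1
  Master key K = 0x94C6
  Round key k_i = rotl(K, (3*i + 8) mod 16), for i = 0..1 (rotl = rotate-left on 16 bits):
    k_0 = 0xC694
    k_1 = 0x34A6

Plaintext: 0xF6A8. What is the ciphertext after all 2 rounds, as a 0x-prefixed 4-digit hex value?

s_0 = plaintext = 0xF6A8
s_1 = Round(s_0, k_0) = 0xA86B
s_2 = Round(s_1, k_1) = 0x6B7D

0x6B7D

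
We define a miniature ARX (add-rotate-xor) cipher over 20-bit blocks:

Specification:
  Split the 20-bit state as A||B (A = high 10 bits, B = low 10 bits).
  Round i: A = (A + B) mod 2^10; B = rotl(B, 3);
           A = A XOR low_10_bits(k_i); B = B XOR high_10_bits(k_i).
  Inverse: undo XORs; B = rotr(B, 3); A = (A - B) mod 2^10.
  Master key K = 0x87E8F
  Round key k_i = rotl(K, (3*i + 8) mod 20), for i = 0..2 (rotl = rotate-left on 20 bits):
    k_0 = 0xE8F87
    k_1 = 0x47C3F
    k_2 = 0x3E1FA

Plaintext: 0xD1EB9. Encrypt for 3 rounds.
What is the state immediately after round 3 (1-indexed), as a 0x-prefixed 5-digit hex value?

0xF3FA4

s_0 = plaintext = 0xD1EB9
s_1 = Round(s_0, k_0) = 0x61E6E
s_2 = Round(s_1, k_1) = 0xF2A6B
s_3 = Round(s_2, k_2) = 0xF3FA4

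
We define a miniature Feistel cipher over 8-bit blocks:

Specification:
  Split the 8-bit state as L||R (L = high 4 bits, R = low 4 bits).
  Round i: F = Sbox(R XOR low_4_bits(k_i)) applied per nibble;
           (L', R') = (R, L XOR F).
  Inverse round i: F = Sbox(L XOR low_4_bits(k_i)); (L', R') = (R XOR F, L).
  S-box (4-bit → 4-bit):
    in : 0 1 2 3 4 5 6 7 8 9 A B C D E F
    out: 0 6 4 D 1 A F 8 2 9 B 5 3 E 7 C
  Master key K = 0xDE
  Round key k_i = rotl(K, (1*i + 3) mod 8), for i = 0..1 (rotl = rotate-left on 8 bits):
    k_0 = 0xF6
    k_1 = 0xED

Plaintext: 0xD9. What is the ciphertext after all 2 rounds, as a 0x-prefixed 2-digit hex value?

0x1A

s_0 = plaintext = 0xD9
s_1 = Round(s_0, k_0) = 0x91
s_2 = Round(s_1, k_1) = 0x1A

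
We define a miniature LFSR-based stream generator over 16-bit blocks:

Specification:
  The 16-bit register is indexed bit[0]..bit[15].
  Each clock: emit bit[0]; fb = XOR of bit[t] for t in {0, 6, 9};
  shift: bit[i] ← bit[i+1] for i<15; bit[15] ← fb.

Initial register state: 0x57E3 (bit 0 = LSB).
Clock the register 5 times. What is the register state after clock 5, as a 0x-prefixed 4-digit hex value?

0xBABF

reg_0 = 0x57E3
clock 1: out=1, reg = 0xABF1
clock 2: out=1, reg = 0xD5F8
clock 3: out=0, reg = 0xEAFC
clock 4: out=0, reg = 0x757E
clock 5: out=0, reg = 0xBABF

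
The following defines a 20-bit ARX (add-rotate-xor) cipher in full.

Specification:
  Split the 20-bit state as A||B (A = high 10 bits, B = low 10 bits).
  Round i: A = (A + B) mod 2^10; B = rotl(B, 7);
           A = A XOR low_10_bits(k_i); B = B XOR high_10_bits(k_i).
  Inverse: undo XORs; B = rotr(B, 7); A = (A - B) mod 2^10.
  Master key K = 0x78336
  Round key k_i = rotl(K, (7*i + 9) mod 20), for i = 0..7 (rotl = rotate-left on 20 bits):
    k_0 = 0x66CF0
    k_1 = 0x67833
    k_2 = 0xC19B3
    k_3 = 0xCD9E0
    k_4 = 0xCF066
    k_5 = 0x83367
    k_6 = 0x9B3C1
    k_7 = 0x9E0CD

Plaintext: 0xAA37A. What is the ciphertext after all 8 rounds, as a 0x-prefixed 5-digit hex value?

s_0 = plaintext = 0xAA37A
s_1 = Round(s_0, k_0) = 0xB48F4
s_2 = Round(s_1, k_1) = 0xFD780
s_3 = Round(s_2, k_2) = 0xB1B76
s_4 = Round(s_3, k_3) = 0xF7058
s_5 = Round(s_4, k_4) = 0x14B37
s_6 = Round(s_5, k_5) = 0x3B9EA
s_7 = Round(s_6, k_6) = 0x46751
s_8 = Round(s_7, k_7) = 0x29E92

0x29E92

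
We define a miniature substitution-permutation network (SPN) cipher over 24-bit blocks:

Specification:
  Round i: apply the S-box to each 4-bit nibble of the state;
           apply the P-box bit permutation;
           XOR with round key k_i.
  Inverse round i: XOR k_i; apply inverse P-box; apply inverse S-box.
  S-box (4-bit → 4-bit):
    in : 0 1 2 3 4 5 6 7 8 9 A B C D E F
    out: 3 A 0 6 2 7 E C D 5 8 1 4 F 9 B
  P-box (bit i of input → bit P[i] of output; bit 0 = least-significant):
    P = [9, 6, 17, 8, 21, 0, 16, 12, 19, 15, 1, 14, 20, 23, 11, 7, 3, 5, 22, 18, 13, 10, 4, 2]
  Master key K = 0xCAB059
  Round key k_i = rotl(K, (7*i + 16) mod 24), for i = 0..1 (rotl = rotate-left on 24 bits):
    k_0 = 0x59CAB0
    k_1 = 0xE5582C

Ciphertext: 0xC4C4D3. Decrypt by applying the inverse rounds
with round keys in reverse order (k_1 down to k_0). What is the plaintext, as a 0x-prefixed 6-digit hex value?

0xE49081

s_0 = ciphertext = 0xC4C4D3
s_1 = InvRound(s_0, k_1) = 0x6073D4
s_2 = InvRound(s_1, k_0) = 0xE49081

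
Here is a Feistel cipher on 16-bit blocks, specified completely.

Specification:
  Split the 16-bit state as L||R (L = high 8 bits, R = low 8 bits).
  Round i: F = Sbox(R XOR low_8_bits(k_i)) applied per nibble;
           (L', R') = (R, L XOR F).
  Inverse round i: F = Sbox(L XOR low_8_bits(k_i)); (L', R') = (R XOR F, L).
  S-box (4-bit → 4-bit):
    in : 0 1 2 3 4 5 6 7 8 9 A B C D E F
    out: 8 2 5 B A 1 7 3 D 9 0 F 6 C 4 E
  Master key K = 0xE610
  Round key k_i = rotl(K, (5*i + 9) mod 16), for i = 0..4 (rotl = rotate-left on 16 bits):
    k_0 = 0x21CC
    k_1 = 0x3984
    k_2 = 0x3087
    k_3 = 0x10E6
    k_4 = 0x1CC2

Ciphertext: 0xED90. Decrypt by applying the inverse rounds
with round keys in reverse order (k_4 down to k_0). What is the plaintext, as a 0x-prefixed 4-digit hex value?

s_0 = ciphertext = 0xED90
s_1 = InvRound(s_0, k_4) = 0xCEED
s_2 = InvRound(s_1, k_3) = 0xB0CE
s_3 = InvRound(s_2, k_2) = 0x7DB0
s_4 = InvRound(s_3, k_1) = 0x597D
s_5 = InvRound(s_4, k_0) = 0xEC59

0xEC59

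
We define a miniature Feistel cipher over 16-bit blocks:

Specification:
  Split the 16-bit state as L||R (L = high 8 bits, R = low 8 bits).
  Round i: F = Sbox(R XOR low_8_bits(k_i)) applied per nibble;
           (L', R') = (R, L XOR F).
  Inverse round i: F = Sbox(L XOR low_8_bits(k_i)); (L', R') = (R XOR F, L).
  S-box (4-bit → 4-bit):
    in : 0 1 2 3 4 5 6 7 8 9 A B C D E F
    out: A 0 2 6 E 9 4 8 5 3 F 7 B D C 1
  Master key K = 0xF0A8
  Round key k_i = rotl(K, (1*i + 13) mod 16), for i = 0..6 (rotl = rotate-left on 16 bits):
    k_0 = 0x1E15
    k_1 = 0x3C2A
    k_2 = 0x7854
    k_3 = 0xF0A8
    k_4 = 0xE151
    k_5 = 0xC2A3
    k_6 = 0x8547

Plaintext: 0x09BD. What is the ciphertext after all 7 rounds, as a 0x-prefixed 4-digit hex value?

s_0 = plaintext = 0x09BD
s_1 = Round(s_0, k_0) = 0xBDFC
s_2 = Round(s_1, k_1) = 0xFC69
s_3 = Round(s_2, k_2) = 0x6991
s_4 = Round(s_3, k_3) = 0x910A
s_5 = Round(s_4, k_4) = 0x0A06
s_6 = Round(s_5, k_5) = 0x06F3
s_7 = Round(s_6, k_6) = 0xF378

0xF378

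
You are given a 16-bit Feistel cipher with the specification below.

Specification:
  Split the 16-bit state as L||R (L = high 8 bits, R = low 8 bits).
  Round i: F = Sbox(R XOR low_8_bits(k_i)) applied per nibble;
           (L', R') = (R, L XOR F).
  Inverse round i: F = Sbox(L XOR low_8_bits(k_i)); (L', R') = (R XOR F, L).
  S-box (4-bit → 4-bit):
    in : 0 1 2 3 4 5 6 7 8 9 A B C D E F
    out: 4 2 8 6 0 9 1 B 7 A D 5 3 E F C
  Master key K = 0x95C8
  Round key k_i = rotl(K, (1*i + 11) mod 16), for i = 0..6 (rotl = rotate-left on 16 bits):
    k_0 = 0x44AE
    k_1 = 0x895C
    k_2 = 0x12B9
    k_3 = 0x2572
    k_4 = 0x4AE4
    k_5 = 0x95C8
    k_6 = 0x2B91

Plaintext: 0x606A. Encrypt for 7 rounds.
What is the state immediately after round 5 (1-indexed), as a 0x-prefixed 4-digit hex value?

0x58A7

s_0 = plaintext = 0x606A
s_1 = Round(s_0, k_0) = 0x6A50
s_2 = Round(s_1, k_1) = 0x5029
s_3 = Round(s_2, k_2) = 0x29F4
s_4 = Round(s_3, k_3) = 0xF458
s_5 = Round(s_4, k_4) = 0x58A7
s_6 = Round(s_5, k_5) = 0xA744
s_7 = Round(s_6, k_6) = 0x444E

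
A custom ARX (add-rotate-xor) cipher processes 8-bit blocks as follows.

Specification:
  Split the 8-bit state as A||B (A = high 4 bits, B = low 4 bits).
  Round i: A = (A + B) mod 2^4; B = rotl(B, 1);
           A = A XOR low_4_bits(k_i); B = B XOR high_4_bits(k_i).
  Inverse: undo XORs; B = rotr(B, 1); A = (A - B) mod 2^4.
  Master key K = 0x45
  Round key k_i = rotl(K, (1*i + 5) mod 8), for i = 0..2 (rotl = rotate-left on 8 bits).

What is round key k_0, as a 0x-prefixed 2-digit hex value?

0xA8

K = 0x45
k_0 = rotl(K, (1*0+5) mod 8) = rotl(K, 5) = 0xA8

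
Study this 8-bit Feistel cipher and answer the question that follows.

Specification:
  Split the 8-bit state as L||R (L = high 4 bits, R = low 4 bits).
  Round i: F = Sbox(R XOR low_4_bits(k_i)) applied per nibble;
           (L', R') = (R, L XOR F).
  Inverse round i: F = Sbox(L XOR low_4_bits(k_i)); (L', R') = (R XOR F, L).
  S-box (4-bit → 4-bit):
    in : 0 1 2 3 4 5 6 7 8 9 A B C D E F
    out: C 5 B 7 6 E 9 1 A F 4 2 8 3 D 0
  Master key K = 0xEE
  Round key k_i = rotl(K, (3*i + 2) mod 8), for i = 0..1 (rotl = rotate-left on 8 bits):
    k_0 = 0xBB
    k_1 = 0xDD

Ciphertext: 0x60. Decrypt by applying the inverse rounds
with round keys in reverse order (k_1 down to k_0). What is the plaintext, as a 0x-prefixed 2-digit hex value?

0x92

s_0 = ciphertext = 0x60
s_1 = InvRound(s_0, k_1) = 0x26
s_2 = InvRound(s_1, k_0) = 0x92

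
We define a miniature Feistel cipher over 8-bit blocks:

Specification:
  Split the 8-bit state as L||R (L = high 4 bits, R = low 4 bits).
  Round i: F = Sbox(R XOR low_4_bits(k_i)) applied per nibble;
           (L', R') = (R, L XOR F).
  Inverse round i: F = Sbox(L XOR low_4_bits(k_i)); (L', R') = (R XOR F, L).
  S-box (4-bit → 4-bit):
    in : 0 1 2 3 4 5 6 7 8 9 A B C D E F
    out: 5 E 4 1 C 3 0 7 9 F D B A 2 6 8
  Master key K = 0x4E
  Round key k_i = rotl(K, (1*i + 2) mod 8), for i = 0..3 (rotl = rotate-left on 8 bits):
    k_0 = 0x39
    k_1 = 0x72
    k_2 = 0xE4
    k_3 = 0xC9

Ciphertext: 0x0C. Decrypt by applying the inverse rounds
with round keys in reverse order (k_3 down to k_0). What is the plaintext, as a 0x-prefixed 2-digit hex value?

s_0 = ciphertext = 0x0C
s_1 = InvRound(s_0, k_3) = 0x30
s_2 = InvRound(s_1, k_2) = 0x73
s_3 = InvRound(s_2, k_1) = 0x07
s_4 = InvRound(s_3, k_0) = 0x80

0x80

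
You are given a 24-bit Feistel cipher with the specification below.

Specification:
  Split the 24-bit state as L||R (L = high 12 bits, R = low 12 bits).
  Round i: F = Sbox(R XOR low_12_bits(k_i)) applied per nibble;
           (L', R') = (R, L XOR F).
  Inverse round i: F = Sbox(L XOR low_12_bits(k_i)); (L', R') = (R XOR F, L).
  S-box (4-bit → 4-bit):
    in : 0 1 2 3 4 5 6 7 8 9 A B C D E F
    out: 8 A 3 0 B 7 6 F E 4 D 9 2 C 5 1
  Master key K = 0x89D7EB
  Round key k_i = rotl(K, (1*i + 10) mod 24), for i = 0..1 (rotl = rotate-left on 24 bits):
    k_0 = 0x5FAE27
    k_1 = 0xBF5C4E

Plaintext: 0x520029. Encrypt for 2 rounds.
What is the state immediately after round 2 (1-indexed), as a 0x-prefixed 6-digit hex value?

0x0A5270

s_0 = plaintext = 0x520029
s_1 = Round(s_0, k_0) = 0x0290A5
s_2 = Round(s_1, k_1) = 0x0A5270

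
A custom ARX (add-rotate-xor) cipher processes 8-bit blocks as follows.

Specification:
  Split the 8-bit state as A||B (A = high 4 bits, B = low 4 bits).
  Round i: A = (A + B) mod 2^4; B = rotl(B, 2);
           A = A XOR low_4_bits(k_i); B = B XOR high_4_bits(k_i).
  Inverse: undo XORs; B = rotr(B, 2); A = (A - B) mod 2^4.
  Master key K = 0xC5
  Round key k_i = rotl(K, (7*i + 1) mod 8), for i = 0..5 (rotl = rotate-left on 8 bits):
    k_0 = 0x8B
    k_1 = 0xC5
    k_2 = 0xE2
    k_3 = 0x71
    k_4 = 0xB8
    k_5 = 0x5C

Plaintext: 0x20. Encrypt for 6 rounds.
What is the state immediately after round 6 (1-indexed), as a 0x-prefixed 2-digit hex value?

0xD9

s_0 = plaintext = 0x20
s_1 = Round(s_0, k_0) = 0x98
s_2 = Round(s_1, k_1) = 0x4E
s_3 = Round(s_2, k_2) = 0x05
s_4 = Round(s_3, k_3) = 0x42
s_5 = Round(s_4, k_4) = 0xE3
s_6 = Round(s_5, k_5) = 0xD9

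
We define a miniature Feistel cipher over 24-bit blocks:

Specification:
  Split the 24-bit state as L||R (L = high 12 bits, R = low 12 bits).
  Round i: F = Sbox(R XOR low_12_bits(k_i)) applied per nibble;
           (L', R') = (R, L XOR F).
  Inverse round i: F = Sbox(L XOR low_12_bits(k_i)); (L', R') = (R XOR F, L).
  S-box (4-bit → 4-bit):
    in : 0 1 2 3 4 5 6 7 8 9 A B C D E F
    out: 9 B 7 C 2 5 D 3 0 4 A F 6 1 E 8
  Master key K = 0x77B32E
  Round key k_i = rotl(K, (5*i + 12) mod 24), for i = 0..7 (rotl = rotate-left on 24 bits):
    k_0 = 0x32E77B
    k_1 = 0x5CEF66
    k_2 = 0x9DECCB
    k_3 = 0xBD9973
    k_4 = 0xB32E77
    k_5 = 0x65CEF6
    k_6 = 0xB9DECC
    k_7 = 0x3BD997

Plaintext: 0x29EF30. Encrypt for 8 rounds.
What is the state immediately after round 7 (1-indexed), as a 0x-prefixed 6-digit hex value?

0x54B72E

s_0 = plaintext = 0x29EF30
s_1 = Round(s_0, k_0) = 0xF302B1
s_2 = Round(s_1, k_1) = 0x2B1E23
s_3 = Round(s_2, k_2) = 0xE23551
s_4 = Round(s_3, k_3) = 0x551854
s_5 = Round(s_4, k_4) = 0x85482D
s_6 = Round(s_5, k_5) = 0x82D54B
s_7 = Round(s_6, k_6) = 0x54B72E
s_8 = Round(s_7, k_7) = 0x72EBBF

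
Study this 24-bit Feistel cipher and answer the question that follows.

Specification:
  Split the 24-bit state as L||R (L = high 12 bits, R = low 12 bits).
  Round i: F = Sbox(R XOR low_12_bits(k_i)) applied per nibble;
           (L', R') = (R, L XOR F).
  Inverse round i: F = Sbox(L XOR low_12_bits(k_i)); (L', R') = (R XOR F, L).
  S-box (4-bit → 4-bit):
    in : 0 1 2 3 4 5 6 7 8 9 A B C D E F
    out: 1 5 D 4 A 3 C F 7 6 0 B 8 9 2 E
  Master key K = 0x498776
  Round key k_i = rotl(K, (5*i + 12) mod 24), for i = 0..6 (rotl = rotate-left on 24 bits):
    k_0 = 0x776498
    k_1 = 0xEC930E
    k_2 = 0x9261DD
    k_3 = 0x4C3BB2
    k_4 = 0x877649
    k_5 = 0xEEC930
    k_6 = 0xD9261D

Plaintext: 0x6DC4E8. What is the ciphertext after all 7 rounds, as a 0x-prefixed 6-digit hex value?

0x737F5B

s_0 = plaintext = 0x6DC4E8
s_1 = Round(s_0, k_0) = 0x4E872D
s_2 = Round(s_1, k_1) = 0x72DE3C
s_3 = Round(s_2, k_2) = 0xE3C908
s_4 = Round(s_3, k_3) = 0x90838C
s_5 = Round(s_4, k_4) = 0x38CA8B
s_6 = Round(s_5, k_5) = 0xA8B737
s_7 = Round(s_6, k_6) = 0x737F5B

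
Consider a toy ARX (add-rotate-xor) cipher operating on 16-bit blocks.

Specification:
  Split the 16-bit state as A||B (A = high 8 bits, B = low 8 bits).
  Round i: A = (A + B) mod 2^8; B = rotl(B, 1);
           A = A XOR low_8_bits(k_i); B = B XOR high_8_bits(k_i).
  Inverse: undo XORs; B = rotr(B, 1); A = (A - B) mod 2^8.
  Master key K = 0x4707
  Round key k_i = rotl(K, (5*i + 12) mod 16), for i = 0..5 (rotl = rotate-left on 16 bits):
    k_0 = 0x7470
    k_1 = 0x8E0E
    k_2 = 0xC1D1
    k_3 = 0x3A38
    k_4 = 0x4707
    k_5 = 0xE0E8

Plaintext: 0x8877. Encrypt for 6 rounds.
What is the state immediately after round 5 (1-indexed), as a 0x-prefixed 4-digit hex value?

0x2FE9

s_0 = plaintext = 0x8877
s_1 = Round(s_0, k_0) = 0x8F9A
s_2 = Round(s_1, k_1) = 0x27BB
s_3 = Round(s_2, k_2) = 0x33B6
s_4 = Round(s_3, k_3) = 0xD157
s_5 = Round(s_4, k_4) = 0x2FE9
s_6 = Round(s_5, k_5) = 0xF033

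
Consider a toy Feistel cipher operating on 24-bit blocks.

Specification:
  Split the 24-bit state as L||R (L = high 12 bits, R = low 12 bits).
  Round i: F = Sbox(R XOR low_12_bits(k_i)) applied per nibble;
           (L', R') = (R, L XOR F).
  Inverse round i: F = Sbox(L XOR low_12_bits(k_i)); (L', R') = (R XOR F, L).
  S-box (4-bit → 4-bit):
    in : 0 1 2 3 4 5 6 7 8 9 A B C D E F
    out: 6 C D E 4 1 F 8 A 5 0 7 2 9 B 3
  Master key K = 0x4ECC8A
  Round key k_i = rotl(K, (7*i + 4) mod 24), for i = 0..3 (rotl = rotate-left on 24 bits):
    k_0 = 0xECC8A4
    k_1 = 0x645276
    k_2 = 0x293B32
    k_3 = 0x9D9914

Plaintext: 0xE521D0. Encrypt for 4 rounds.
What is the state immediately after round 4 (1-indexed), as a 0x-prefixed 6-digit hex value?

s_0 = plaintext = 0xE521D0
s_1 = Round(s_0, k_0) = 0x1D0BD6
s_2 = Round(s_1, k_1) = 0xBD64D6
s_3 = Round(s_2, k_2) = 0x4D6862
s_4 = Round(s_3, k_3) = 0x862859

0x862859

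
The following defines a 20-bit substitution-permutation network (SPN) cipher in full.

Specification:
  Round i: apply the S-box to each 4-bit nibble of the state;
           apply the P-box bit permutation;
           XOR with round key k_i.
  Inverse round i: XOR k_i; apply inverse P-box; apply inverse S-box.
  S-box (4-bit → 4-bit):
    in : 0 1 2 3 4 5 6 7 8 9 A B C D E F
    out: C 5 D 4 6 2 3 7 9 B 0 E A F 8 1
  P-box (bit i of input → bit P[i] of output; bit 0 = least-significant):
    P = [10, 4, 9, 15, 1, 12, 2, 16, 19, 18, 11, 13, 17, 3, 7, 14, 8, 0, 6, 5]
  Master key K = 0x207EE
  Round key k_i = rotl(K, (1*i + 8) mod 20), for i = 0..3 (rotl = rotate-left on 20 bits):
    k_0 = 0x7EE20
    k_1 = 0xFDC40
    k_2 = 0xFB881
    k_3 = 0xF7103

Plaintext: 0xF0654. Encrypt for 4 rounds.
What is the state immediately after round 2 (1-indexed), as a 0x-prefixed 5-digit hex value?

s_0 = plaintext = 0xF0654
s_1 = Round(s_0, k_0) = 0xBBDB0
s_2 = Round(s_1, k_1) = 0x226AD
s_3 = Round(s_2, k_2) = 0x17F71
s_4 = Round(s_3, k_3) = 0x566CD

0x226AD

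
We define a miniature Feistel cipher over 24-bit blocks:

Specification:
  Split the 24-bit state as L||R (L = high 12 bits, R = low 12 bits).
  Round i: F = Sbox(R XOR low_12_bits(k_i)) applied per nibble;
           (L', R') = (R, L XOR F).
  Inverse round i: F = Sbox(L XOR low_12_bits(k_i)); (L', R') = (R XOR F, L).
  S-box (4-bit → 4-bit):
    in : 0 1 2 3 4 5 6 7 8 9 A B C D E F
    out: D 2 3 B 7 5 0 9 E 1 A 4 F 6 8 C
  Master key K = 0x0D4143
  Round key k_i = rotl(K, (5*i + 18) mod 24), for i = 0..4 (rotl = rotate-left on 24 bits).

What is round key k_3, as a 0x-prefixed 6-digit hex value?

K = 0x0D4143
k_0 = rotl(K, (5*0+18) mod 24) = rotl(K, 18) = 0x0C3505
k_1 = rotl(K, (5*1+18) mod 24) = rotl(K, 23) = 0x86A0A1
k_2 = rotl(K, (5*2+18) mod 24) = rotl(K, 4) = 0xD41430
k_3 = rotl(K, (5*3+18) mod 24) = rotl(K, 9) = 0x82861A

0x82861A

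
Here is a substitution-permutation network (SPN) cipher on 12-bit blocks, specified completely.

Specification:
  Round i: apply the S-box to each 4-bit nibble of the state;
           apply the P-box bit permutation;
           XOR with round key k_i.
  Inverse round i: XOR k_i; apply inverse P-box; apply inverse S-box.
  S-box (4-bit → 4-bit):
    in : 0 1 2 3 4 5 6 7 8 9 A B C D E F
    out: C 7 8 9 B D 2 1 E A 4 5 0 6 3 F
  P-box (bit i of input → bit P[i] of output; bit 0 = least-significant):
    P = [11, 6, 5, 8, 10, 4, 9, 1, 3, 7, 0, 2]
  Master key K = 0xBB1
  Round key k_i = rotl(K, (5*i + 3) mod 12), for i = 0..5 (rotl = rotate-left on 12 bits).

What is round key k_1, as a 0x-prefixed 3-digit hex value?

0x1BB

K = 0xBB1
k_0 = rotl(K, (5*0+3) mod 12) = rotl(K, 3) = 0xD8D
k_1 = rotl(K, (5*1+3) mod 12) = rotl(K, 8) = 0x1BB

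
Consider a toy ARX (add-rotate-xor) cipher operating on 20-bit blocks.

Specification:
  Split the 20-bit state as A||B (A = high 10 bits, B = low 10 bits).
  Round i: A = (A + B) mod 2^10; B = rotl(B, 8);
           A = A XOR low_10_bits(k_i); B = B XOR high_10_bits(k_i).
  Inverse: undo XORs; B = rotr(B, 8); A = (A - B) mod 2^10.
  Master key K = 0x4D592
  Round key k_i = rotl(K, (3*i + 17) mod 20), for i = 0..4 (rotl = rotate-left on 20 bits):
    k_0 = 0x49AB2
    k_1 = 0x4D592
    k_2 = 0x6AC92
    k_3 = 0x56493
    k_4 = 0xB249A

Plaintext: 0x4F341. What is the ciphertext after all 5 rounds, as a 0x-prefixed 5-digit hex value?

s_0 = plaintext = 0x4F341
s_1 = Round(s_0, k_0) = 0xB3CF6
s_2 = Round(s_1, k_1) = 0x95F08
s_3 = Round(s_2, k_2) = 0x73569
s_4 = Round(s_3, k_3) = 0xE9403
s_5 = Round(s_4, k_4) = 0xCC9C9

0xCC9C9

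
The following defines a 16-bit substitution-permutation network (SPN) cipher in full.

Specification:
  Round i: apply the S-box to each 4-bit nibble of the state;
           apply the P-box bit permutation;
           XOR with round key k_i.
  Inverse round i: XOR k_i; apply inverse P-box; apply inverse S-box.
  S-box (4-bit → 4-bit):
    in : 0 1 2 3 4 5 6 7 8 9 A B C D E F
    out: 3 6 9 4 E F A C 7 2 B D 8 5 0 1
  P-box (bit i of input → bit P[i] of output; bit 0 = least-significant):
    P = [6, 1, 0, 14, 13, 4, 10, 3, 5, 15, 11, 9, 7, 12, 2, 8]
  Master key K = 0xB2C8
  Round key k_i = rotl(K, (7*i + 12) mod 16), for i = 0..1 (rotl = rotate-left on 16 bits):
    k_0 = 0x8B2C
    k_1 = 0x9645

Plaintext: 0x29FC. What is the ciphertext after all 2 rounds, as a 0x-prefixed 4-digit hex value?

0x657D

s_0 = plaintext = 0x29FC
s_1 = Round(s_0, k_0) = 0x6AAC
s_2 = Round(s_1, k_1) = 0x657D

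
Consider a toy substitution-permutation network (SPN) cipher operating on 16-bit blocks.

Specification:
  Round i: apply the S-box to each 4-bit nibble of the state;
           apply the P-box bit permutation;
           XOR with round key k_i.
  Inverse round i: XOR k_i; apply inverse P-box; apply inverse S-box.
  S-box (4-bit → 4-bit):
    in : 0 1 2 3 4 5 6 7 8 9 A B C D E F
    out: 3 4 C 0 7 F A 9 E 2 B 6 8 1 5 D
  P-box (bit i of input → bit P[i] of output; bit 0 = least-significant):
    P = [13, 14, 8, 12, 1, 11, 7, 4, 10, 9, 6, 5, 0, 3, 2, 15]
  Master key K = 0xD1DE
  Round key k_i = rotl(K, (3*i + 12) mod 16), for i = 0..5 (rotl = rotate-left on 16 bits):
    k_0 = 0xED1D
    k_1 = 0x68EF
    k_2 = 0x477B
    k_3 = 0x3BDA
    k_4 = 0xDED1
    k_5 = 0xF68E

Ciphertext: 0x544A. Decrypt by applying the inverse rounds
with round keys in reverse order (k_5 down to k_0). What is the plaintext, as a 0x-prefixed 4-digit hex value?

0x6D1E

s_0 = ciphertext = 0x544A
s_1 = InvRound(s_0, k_5) = 0x2B1D
s_2 = InvRound(s_1, k_4) = 0x8E15
s_3 = InvRound(s_2, k_3) = 0x5EEF
s_4 = InvRound(s_3, k_2) = 0x1382
s_5 = InvRound(s_4, k_1) = 0x4895
s_6 = InvRound(s_5, k_0) = 0x6D1E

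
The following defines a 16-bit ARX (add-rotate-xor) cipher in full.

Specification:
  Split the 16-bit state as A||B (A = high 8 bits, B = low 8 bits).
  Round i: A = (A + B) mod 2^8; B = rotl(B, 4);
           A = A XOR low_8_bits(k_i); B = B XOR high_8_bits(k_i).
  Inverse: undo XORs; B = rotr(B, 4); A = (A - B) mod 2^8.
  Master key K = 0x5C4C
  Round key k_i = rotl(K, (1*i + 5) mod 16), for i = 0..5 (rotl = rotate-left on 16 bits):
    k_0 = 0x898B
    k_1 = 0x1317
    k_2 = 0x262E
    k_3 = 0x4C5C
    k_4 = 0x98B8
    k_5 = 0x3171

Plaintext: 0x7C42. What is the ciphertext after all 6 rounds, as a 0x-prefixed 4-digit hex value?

0x5A5F

s_0 = plaintext = 0x7C42
s_1 = Round(s_0, k_0) = 0x35AD
s_2 = Round(s_1, k_1) = 0xF5C9
s_3 = Round(s_2, k_2) = 0x90BA
s_4 = Round(s_3, k_3) = 0x16E7
s_5 = Round(s_4, k_4) = 0x45E6
s_6 = Round(s_5, k_5) = 0x5A5F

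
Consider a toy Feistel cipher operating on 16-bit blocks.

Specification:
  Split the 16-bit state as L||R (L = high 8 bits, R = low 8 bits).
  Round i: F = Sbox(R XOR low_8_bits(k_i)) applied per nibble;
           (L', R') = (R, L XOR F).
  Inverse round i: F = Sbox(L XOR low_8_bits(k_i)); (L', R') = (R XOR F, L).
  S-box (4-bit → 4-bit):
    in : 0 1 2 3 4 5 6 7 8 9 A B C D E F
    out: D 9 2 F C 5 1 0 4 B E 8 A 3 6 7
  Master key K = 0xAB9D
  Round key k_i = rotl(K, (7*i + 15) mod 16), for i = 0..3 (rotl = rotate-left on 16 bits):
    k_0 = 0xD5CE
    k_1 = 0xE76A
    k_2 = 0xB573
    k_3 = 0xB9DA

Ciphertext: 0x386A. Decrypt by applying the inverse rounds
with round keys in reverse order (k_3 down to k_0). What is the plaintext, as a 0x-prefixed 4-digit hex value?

0x8456

s_0 = ciphertext = 0x386A
s_1 = InvRound(s_0, k_3) = 0x0838
s_2 = InvRound(s_1, k_2) = 0x3008
s_3 = InvRound(s_2, k_1) = 0x5630
s_4 = InvRound(s_3, k_0) = 0x8456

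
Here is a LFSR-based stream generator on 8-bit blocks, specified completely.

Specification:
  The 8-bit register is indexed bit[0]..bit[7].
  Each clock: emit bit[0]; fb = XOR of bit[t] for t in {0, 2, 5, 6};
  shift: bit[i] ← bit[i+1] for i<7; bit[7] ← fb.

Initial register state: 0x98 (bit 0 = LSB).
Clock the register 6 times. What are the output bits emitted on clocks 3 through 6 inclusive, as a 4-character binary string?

0110

reg_0 = 0x98
clock 1: out=0, reg = 0x4C
clock 2: out=0, reg = 0x26
clock 3: out=0, reg = 0x13
clock 4: out=1, reg = 0x89
clock 5: out=1, reg = 0xC4
clock 6: out=0, reg = 0x62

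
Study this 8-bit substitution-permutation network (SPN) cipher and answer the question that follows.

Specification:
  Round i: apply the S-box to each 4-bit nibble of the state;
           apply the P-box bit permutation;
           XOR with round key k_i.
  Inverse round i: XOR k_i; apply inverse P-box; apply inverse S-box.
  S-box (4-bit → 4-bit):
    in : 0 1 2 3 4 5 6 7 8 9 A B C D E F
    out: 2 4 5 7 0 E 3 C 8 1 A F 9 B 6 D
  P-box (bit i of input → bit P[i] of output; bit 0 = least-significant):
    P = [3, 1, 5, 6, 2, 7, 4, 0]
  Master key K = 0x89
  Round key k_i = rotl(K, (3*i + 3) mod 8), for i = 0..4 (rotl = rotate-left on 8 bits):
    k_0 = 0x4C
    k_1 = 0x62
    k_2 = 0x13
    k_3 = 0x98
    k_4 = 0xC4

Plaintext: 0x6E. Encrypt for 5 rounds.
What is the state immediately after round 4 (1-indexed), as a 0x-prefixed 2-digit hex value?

0x99

s_0 = plaintext = 0x6E
s_1 = Round(s_0, k_0) = 0xEA
s_2 = Round(s_1, k_1) = 0xB0
s_3 = Round(s_2, k_2) = 0x84
s_4 = Round(s_3, k_3) = 0x99
s_5 = Round(s_4, k_4) = 0xC8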